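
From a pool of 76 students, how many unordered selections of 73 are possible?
C(76,73) = 76!/(73!×3!) = 70300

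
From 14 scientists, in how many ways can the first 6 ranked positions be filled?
P(14,6) = 14!/(14-6)! = 2162160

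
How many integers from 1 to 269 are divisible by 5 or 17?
⌊269/5⌋ + ⌊269/17⌋ - ⌊269/85⌋ = 53 + 15 - 3 = 65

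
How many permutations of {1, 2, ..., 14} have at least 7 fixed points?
Exactly j fixed points: C(14,j)·!(14-j); sum over j ≥ 7 (derangement numbers via !m = (m-1)·(!(m-1) + !(m-2)): !0..!7 = 1, 0, 1, 2, 9, 44, 265, 1854). Σ_{j=7}^{14} C(14,j)·!(14-j) = C(14,7)·!7 + C(14,8)·!6 + C(14,9)·!5 + C(14,10)·!4 + C(14,11)·!3 + C(14,12)·!2 + C(14,13)·!1 + C(14,14)·!0 = 3432·1854 + 3003·265 + 2002·44 + 1001·9 + 364·2 + 91·1 + 14·0 + 1·1 = 7256640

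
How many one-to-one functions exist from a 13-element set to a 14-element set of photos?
P(14,13) = 14!/(14-13)! = 87178291200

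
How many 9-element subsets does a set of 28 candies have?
C(28,9) = 28!/(9!×19!) = 6906900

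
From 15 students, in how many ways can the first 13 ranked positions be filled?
P(15,13) = 15!/(15-13)! = 653837184000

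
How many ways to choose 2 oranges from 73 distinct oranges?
C(73,2) = 73!/(2!×71!) = 2628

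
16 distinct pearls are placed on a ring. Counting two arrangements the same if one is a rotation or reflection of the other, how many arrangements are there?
(16-1)!/2 = 1307674368000/2 = 653837184000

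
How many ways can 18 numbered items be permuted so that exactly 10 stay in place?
Choose the 10 fixed points C(18,10) = 43758, derange the rest: !8 = Σ_{j=0}^{8} (-1)^j·8!/j! = 40320 - 40320 + 20160 - 6720 + 1680 - 336 + 56 - 8 + 1 = 14833. Product = 43758 × 14833 = 649062414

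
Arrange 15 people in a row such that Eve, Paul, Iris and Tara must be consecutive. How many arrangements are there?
Treat the 4 as one block: (15-4+1)! × 4! = 479001600 × 24 = 11496038400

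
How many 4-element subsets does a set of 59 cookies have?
C(59,4) = 59!/(4!×55!) = 455126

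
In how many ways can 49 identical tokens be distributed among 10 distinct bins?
C(49+10-1, 10-1) = C(58, 9) = 10648873950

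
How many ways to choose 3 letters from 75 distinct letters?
C(75,3) = 75!/(3!×72!) = 67525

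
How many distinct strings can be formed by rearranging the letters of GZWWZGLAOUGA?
12! / (3! × 1! × 2! × 1! × 2! × 1! × 2!) = 9979200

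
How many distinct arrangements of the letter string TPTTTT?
6! / (1! × 5!) = 6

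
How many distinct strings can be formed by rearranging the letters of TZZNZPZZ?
8! / (1! × 5! × 1! × 1!) = 336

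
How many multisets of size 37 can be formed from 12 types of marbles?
C(37+12-1, 12-1) = C(48, 11) = 22595200368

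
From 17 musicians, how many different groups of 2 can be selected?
C(17,2) = 17!/(2!×15!) = 136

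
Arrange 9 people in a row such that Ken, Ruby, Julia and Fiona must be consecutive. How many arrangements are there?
Treat the 4 as one block: (9-4+1)! × 4! = 720 × 24 = 17280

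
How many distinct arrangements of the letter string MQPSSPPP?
8! / (2! × 1! × 1! × 4!) = 840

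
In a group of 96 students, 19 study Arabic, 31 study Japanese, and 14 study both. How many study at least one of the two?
|A∪B| = |A| + |B| - |A∩B| = 19 + 31 - 14 = 36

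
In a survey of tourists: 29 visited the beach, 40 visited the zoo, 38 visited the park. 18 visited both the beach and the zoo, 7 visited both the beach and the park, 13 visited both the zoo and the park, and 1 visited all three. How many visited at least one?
|A∪B∪C| = 29+40+38-18-7-13+1 = 70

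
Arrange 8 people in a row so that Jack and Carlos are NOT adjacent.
Total - adjacent = 8! - (8-1)!×2 = 40320 - 10080 = 30240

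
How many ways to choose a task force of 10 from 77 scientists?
C(77,10) = 77!/(10!×67!) = 1096993404430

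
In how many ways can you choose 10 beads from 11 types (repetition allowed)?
C(10+11-1, 11-1) = C(20, 10) = 184756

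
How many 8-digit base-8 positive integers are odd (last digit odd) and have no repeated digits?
Last∈{1,3,5,7}. Last=0: 0. Last nonzero: 4×6×P(6,6) = 17280. Total = 17280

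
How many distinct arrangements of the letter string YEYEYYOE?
8! / (4! × 1! × 3!) = 280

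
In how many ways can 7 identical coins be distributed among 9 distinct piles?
C(7+9-1, 9-1) = C(15, 8) = 6435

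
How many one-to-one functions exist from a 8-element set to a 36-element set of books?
P(36,8) = 36!/(36-8)! = 1220096908800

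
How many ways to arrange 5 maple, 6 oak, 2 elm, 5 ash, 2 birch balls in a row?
20! / (5! × 6! × 2! × 5! × 2!) = 58663725120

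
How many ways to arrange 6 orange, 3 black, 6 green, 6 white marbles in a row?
21! / (6! × 3! × 6! × 6!) = 22813670880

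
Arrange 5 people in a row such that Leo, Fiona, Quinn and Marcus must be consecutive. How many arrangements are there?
Treat the 4 as one block: (5-4+1)! × 4! = 2 × 24 = 48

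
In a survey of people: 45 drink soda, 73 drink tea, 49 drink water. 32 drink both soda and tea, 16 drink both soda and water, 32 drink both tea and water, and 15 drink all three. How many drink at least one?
|A∪B∪C| = 45+73+49-32-16-32+15 = 102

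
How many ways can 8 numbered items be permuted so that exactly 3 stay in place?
Choose the 3 fixed points C(8,3) = 56, derange the rest: !5 = Σ_{j=0}^{5} (-1)^j·5!/j! = 120 - 120 + 60 - 20 + 5 - 1 = 44. Product = 56 × 44 = 2464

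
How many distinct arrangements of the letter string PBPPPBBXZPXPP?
13! / (2! × 7! × 1! × 3!) = 102960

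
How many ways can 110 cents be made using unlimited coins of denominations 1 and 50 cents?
Coefficient of x^110 in 1/(1-x^1) · 1/(1-x^50). Use j coins of 50 for j = 0..⌊110/50⌋ = 2, the rest in 1s: 2 + 1 = 3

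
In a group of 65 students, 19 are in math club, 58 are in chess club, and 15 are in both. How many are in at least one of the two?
|A∪B| = |A| + |B| - |A∩B| = 19 + 58 - 15 = 62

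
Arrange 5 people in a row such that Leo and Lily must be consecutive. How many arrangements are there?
Treat the 2 as one block: (5-2+1)! × 2! = 24 × 2 = 48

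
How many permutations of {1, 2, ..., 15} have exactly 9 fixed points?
Choose the 9 fixed points C(15,9) = 5005, derange the rest: !6 = Σ_{j=0}^{6} (-1)^j·6!/j! = 720 - 720 + 360 - 120 + 30 - 6 + 1 = 265. Product = 5005 × 265 = 1326325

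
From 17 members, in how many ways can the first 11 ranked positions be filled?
P(17,11) = 17!/(17-11)! = 494010316800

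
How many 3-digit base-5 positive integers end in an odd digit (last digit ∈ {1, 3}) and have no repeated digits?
Last∈{1,3}. Last=0: 0. Last nonzero: 2×3×P(3,1) = 18. Total = 18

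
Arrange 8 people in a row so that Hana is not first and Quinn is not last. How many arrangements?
By inclusion-exclusion: 8! - 2×(8-1)! + (8-2)! = 40320 - 10080 + 720 = 30960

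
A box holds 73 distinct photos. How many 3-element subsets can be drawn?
C(73,3) = 73!/(3!×70!) = 62196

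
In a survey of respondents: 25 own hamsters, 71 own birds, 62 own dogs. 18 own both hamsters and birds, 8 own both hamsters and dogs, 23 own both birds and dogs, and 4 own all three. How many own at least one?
|A∪B∪C| = 25+71+62-18-8-23+4 = 113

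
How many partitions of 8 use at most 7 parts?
By conjugation, equals partitions of 8 into parts ≤ 7. Let r_j(i) = number of partitions of i into parts ≤ j, for i = 0..8. r_1(i) = 1 for all i; r_j(i) = r_{j-1}(i) + r_j(i-j). Rows j = 2..7: ≤2: 1 1 2 2 3 3 4 4 5; ≤3: 1 1 2 3 4 5 7 8 10; ≤4: 1 1 2 3 5 6 9 11 15; ≤5: 1 1 2 3 5 7 10 13 18; ≤6: 1 1 2 3 5 7 11 14 20; ≤7: 1 1 2 3 5 7 11 15 21. r_7(8) = 21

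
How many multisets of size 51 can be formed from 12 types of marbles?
C(51+12-1, 12-1) = C(62, 11) = 508271323092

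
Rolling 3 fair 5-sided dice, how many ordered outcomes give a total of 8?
Coefficient of x^8 in (x + x² + ... + x^5)^3. By inclusion-exclusion on dice exceeding 5: Σ_j (-1)^j C(3,j)·C(8-1-5j, 2) = C(3,0)·C(7,2) - C(3,1)·C(2,2) = 1·21 - 3·1 = 18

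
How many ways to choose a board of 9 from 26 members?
C(26,9) = 26!/(9!×17!) = 3124550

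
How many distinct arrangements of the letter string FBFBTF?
6! / (1! × 2! × 3!) = 60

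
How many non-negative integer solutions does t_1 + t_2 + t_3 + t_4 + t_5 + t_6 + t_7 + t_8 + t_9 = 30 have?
C(30+9-1, 9-1) = C(38, 8) = 48903492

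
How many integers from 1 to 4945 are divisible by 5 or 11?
⌊4945/5⌋ + ⌊4945/11⌋ - ⌊4945/55⌋ = 989 + 449 - 89 = 1349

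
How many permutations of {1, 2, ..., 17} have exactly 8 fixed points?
Choose the 8 fixed points C(17,8) = 24310, derange the rest: !9 = Σ_{j=0}^{9} (-1)^j·9!/j! = 362880 - 362880 + 181440 - 60480 + 15120 - 3024 + 504 - 72 + 9 - 1 = 133496. Product = 24310 × 133496 = 3245287760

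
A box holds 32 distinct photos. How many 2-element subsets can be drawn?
C(32,2) = 32!/(2!×30!) = 496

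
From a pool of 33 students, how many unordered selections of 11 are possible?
C(33,11) = 33!/(11!×22!) = 193536720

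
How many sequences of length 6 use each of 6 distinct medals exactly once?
6! = 720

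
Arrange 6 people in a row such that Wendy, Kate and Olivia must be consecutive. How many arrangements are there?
Treat the 3 as one block: (6-3+1)! × 3! = 24 × 6 = 144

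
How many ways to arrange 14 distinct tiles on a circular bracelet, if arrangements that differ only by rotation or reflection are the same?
(14-1)!/2 = 6227020800/2 = 3113510400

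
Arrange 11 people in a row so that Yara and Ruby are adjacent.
Treat as block: (11-1)! × 2! = 3628800 × 2 = 7257600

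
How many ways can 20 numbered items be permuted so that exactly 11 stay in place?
Choose the 11 fixed points C(20,11) = 167960, derange the rest: !9 = Σ_{j=0}^{9} (-1)^j·9!/j! = 362880 - 362880 + 181440 - 60480 + 15120 - 3024 + 504 - 72 + 9 - 1 = 133496. Product = 167960 × 133496 = 22421988160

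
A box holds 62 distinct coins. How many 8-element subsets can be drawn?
C(62,8) = 62!/(8!×54!) = 3381098545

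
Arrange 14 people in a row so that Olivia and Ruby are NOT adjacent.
Total - adjacent = 14! - (14-1)!×2 = 87178291200 - 12454041600 = 74724249600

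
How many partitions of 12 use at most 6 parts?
By conjugation, equals partitions of 12 into parts ≤ 6. Let r_j(i) = number of partitions of i into parts ≤ j, for i = 0..12. r_1(i) = 1 for all i; r_j(i) = r_{j-1}(i) + r_j(i-j). Rows j = 2..6: ≤2: 1 1 2 2 3 3 4 4 5 5 6 6 7; ≤3: 1 1 2 3 4 5 7 8 10 12 14 16 19; ≤4: 1 1 2 3 5 6 9 11 15 18 23 27 34; ≤5: 1 1 2 3 5 7 10 13 18 23 30 37 47; ≤6: 1 1 2 3 5 7 11 14 20 26 35 44 58. r_6(12) = 58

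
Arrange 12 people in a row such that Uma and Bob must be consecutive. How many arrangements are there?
Treat the 2 as one block: (12-2+1)! × 2! = 39916800 × 2 = 79833600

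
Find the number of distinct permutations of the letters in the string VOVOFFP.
7! / (2! × 2! × 2! × 1!) = 630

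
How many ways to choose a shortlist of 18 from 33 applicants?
C(33,18) = 33!/(18!×15!) = 1037158320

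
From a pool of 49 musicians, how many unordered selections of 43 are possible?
C(49,43) = 49!/(43!×6!) = 13983816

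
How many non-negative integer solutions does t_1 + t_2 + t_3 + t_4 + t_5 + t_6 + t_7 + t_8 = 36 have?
C(36+8-1, 8-1) = C(43, 7) = 32224114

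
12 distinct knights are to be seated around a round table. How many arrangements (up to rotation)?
Circular: fix one position, arrange the rest. (12-1)! = 39916800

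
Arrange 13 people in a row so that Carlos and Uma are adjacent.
Treat as block: (13-1)! × 2! = 479001600 × 2 = 958003200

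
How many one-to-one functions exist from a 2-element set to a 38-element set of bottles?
P(38,2) = 38!/(38-2)! = 1406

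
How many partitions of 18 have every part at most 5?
Let r_j(i) = number of partitions of i into parts ≤ j, for i = 0..18. r_1(i) = 1 for all i; r_j(i) = r_{j-1}(i) + r_j(i-j). Rows j = 2..5: ≤2: 1 1 2 2 3 3 4 4 5 5 6 6 7 7 8 8 9 9 10; ≤3: 1 1 2 3 4 5 7 8 10 12 14 16 19 21 24 27 30 33 37; ≤4: 1 1 2 3 5 6 9 11 15 18 23 27 34 39 47 54 64 72 84; ≤5: 1 1 2 3 5 7 10 13 18 23 30 37 47 57 70 84 101 119 141. r_5(18) = 141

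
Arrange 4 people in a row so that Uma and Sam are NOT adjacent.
Total - adjacent = 4! - (4-1)!×2 = 24 - 12 = 12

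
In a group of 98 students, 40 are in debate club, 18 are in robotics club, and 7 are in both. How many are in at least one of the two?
|A∪B| = |A| + |B| - |A∩B| = 40 + 18 - 7 = 51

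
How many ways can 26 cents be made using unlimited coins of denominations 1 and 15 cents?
Coefficient of x^26 in 1/(1-x^1) · 1/(1-x^15). Use j coins of 15 for j = 0..⌊26/15⌋ = 1, the rest in 1s: 1 + 1 = 2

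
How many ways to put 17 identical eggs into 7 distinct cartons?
C(17+7-1, 7-1) = C(23, 6) = 100947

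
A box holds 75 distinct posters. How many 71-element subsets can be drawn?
C(75,71) = 75!/(71!×4!) = 1215450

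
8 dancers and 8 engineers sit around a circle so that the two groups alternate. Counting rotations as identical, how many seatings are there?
Fix one of the dancers: (8-1)! ways for the remaining dancers, × 8! ways for the engineers = 5040 × 40320 = 203212800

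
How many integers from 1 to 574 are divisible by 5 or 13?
⌊574/5⌋ + ⌊574/13⌋ - ⌊574/65⌋ = 114 + 44 - 8 = 150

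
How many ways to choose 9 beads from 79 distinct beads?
C(79,9) = 79!/(9!×70!) = 205811513765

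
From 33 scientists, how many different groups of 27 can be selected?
C(33,27) = 33!/(27!×6!) = 1107568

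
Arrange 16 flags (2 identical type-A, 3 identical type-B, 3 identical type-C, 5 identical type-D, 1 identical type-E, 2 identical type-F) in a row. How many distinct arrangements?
16! / (2! × 3! × 3! × 5! × 1! × 2!) = 1210809600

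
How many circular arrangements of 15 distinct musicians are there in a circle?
Circular: fix one position, arrange the rest. (15-1)! = 87178291200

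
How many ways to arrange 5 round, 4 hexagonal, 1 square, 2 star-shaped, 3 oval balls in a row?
15! / (5! × 4! × 1! × 2! × 3!) = 37837800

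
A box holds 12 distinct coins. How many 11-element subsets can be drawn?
C(12,11) = 12!/(11!×1!) = 12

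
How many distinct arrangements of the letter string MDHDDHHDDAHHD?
13! / (6! × 5! × 1! × 1!) = 72072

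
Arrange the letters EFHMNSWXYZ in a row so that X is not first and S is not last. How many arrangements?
By inclusion-exclusion: 10! - 2×(10-1)! + (10-2)! = 3628800 - 725760 + 40320 = 2943360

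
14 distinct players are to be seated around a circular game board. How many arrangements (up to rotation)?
Circular: fix one position, arrange the rest. (14-1)! = 6227020800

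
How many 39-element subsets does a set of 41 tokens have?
C(41,39) = 41!/(39!×2!) = 820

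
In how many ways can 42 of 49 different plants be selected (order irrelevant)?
C(49,42) = 49!/(42!×7!) = 85900584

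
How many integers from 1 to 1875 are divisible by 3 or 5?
⌊1875/3⌋ + ⌊1875/5⌋ - ⌊1875/15⌋ = 625 + 375 - 125 = 875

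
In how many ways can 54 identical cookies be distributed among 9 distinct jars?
C(54+9-1, 9-1) = C(62, 8) = 3381098545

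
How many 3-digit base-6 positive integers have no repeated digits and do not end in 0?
Last digit: 5 nonzero choices. First digit: 4 (nonzero, ≠last). Middle 1: P(4,1) = 4. Total = 80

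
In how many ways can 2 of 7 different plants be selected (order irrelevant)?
C(7,2) = 7!/(2!×5!) = 21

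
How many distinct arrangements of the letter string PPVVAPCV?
8! / (3! × 3! × 1! × 1!) = 1120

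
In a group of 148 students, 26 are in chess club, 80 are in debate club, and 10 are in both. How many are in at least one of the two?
|A∪B| = |A| + |B| - |A∩B| = 26 + 80 - 10 = 96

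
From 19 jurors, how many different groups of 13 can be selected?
C(19,13) = 19!/(13!×6!) = 27132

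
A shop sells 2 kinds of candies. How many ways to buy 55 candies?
C(55+2-1, 2-1) = C(56, 1) = 56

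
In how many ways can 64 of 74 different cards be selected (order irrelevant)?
C(74,64) = 74!/(64!×10!) = 718406958841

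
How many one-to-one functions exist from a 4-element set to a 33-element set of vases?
P(33,4) = 33!/(33-4)! = 982080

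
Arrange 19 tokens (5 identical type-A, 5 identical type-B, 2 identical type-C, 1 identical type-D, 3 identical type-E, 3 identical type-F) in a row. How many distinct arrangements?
19! / (5! × 5! × 2! × 1! × 3! × 3!) = 117327450240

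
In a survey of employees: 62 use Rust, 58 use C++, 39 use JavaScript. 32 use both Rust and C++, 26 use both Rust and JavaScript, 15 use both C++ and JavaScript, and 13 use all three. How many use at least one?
|A∪B∪C| = 62+58+39-32-26-15+13 = 99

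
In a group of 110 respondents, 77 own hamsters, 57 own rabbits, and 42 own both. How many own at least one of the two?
|A∪B| = |A| + |B| - |A∩B| = 77 + 57 - 42 = 92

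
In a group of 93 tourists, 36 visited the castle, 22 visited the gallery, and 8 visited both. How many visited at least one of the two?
|A∪B| = |A| + |B| - |A∩B| = 36 + 22 - 8 = 50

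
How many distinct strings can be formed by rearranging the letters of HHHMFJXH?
8! / (4! × 1! × 1! × 1! × 1!) = 1680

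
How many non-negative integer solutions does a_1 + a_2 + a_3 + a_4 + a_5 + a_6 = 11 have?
C(11+6-1, 6-1) = C(16, 5) = 4368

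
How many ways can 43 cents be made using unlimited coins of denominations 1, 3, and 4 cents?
Coefficient of x^43 in 1/(1-x^1) · 1/(1-x^3) · 1/(1-x^4). Case on j = number of 4-cent coins (j = 0..10); remainder r = 43 - 4j is made from {1,3} in ⌊r/3⌋+1 ways. r = 43, 39, 35, 31, 27, 23, 19, 15, 11, 7, 3 → 15 + 14 + 12 + 11 + 10 + 8 + 7 + 6 + 4 + 3 + 2 = 92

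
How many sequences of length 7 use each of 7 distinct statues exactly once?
7! = 5040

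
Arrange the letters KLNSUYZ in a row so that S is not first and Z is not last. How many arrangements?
By inclusion-exclusion: 7! - 2×(7-1)! + (7-2)! = 5040 - 1440 + 120 = 3720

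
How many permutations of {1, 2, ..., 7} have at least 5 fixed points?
Exactly j fixed points: C(7,j)·!(7-j); sum over j ≥ 5 (derangement numbers via !m = (m-1)·(!(m-1) + !(m-2)): !0..!2 = 1, 0, 1). Σ_{j=5}^{7} C(7,j)·!(7-j) = C(7,5)·!2 + C(7,6)·!1 + C(7,7)·!0 = 21·1 + 7·0 + 1·1 = 22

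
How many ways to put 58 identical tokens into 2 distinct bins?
C(58+2-1, 2-1) = C(59, 1) = 59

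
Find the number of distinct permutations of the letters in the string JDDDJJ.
6! / (3! × 3!) = 20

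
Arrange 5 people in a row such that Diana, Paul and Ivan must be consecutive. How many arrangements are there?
Treat the 3 as one block: (5-3+1)! × 3! = 6 × 6 = 36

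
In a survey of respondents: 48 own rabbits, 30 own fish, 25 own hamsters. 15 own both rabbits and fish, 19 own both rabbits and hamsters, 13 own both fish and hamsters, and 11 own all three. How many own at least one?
|A∪B∪C| = 48+30+25-15-19-13+11 = 67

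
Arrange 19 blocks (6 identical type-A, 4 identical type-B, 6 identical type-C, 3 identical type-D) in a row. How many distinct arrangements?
19! / (6! × 4! × 6! × 3!) = 1629547920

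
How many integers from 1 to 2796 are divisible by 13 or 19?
⌊2796/13⌋ + ⌊2796/19⌋ - ⌊2796/247⌋ = 215 + 147 - 11 = 351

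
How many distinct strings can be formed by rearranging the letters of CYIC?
4! / (1! × 2! × 1!) = 12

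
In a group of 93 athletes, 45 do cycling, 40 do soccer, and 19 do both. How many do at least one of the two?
|A∪B| = |A| + |B| - |A∩B| = 45 + 40 - 19 = 66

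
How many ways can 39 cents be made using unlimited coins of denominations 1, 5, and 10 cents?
Coefficient of x^39 in 1/(1-x^1) · 1/(1-x^5) · 1/(1-x^10). Case on j = number of 10-cent coins (j = 0..3); remainder r = 39 - 10j is made from {1,5} in ⌊r/5⌋+1 ways. r = 39, 29, 19, 9 → 8 + 6 + 4 + 2 = 20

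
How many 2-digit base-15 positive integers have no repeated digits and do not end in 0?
Last digit: 14 nonzero choices. First digit: 13 (nonzero, ≠last). Middle 0: P(13,0) = 1. Total = 182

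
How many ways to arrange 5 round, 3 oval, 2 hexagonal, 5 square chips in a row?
15! / (5! × 3! × 2! × 5!) = 7567560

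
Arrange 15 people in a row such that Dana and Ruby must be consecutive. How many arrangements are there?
Treat the 2 as one block: (15-2+1)! × 2! = 87178291200 × 2 = 174356582400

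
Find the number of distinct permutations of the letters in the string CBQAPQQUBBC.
11! / (3! × 1! × 1! × 2! × 3! × 1!) = 554400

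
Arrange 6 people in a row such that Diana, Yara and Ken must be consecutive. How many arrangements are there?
Treat the 3 as one block: (6-3+1)! × 3! = 24 × 6 = 144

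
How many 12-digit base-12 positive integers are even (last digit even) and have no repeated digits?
Last∈{0,2,4,6,8,10}. Last=0: 39916800. Last nonzero: 5×10×P(10,10) = 181440000. Total = 221356800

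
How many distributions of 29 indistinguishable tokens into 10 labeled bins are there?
C(29+10-1, 10-1) = C(38, 9) = 163011640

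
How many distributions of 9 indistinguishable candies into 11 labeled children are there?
C(9+11-1, 11-1) = C(19, 10) = 92378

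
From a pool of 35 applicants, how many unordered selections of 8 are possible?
C(35,8) = 35!/(8!×27!) = 23535820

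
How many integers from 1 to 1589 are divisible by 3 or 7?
⌊1589/3⌋ + ⌊1589/7⌋ - ⌊1589/21⌋ = 529 + 227 - 75 = 681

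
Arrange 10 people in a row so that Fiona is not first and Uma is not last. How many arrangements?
By inclusion-exclusion: 10! - 2×(10-1)! + (10-2)! = 3628800 - 725760 + 40320 = 2943360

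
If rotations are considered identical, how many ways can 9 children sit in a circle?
Circular: fix one position, arrange the rest. (9-1)! = 40320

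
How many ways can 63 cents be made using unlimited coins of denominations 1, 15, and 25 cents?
Coefficient of x^63 in 1/(1-x^1) · 1/(1-x^15) · 1/(1-x^25). Case on j = number of 25-cent coins (j = 0..2); remainder r = 63 - 25j is made from {1,15} in ⌊r/15⌋+1 ways. r = 63, 38, 13 → 5 + 3 + 1 = 9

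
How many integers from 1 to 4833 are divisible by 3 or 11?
⌊4833/3⌋ + ⌊4833/11⌋ - ⌊4833/33⌋ = 1611 + 439 - 146 = 1904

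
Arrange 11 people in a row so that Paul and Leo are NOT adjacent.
Total - adjacent = 11! - (11-1)!×2 = 39916800 - 7257600 = 32659200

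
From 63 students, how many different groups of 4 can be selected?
C(63,4) = 63!/(4!×59!) = 595665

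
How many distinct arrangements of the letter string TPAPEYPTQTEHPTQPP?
17! / (4! × 2! × 1! × 1! × 6! × 2! × 1!) = 5145940800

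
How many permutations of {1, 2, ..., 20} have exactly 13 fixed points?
Choose the 13 fixed points C(20,13) = 77520, derange the rest: !7 = Σ_{j=0}^{7} (-1)^j·7!/j! = 5040 - 5040 + 2520 - 840 + 210 - 42 + 7 - 1 = 1854. Product = 77520 × 1854 = 143722080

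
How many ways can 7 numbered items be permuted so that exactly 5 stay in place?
Choose the 5 fixed points C(7,5) = 21, derange the rest: !2 = Σ_{j=0}^{2} (-1)^j·2!/j! = 2 - 2 + 1 = 1. Product = 21 × 1 = 21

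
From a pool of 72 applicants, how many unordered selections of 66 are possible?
C(72,66) = 72!/(66!×6!) = 156238908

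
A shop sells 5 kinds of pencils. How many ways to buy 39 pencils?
C(39+5-1, 5-1) = C(43, 4) = 123410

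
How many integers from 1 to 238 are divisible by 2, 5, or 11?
⌊238/2⌋+⌊238/5⌋+⌊238/11⌋ - ⌊238/10⌋-⌊238/22⌋-⌊238/55⌋ + ⌊238/110⌋ = 119+47+21 - 23-10-4 + 2 = 152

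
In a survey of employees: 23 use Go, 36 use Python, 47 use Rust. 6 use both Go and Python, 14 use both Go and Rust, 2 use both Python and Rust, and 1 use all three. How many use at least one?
|A∪B∪C| = 23+36+47-6-14-2+1 = 85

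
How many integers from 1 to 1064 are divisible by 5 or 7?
⌊1064/5⌋ + ⌊1064/7⌋ - ⌊1064/35⌋ = 212 + 152 - 30 = 334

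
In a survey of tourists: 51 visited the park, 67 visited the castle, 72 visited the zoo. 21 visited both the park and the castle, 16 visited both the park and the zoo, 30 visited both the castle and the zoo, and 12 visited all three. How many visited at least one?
|A∪B∪C| = 51+67+72-21-16-30+12 = 135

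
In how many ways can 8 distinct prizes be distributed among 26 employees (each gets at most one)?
P(26,8) = 26!/(26-8)! = 62990928000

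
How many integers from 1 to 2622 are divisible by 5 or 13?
⌊2622/5⌋ + ⌊2622/13⌋ - ⌊2622/65⌋ = 524 + 201 - 40 = 685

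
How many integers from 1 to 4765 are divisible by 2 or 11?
⌊4765/2⌋ + ⌊4765/11⌋ - ⌊4765/22⌋ = 2382 + 433 - 216 = 2599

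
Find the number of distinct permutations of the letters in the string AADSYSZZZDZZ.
12! / (1! × 2! × 2! × 2! × 5!) = 498960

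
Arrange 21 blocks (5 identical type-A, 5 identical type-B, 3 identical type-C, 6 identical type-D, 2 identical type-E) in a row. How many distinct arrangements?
21! / (5! × 5! × 3! × 6! × 2!) = 410646075840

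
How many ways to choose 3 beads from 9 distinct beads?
C(9,3) = 9!/(3!×6!) = 84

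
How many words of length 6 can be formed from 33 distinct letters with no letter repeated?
P(33,6) = 33!/(33-6)! = 797448960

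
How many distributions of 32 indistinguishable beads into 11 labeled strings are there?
C(32+11-1, 11-1) = C(42, 10) = 1471442973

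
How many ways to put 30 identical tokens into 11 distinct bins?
C(30+11-1, 11-1) = C(40, 10) = 847660528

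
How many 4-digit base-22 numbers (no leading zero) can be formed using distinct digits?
First digit: 21 choices (nonzero). Then descending: 21 × 21 × 20 × 19 = 167580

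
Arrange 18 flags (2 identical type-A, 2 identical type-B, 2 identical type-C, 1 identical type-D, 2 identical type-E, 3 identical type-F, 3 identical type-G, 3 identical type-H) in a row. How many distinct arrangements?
18! / (2! × 2! × 2! × 1! × 2! × 3! × 3! × 3!) = 1852538688000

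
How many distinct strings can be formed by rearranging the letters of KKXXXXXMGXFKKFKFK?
17! / (1! × 6! × 6! × 1! × 3!) = 114354240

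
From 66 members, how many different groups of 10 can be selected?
C(66,10) = 66!/(10!×56!) = 210980549208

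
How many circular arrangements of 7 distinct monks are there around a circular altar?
Circular: fix one position, arrange the rest. (7-1)! = 720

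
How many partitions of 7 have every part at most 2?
Let r_j(i) = number of partitions of i into parts ≤ j, for i = 0..7. r_1(i) = 1 for all i; r_j(i) = r_{j-1}(i) + r_j(i-j). Rows j = 2..2: ≤2: 1 1 2 2 3 3 4 4. r_2(7) = 4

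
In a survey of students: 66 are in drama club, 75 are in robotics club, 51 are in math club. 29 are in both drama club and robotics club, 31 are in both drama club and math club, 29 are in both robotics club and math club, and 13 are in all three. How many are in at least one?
|A∪B∪C| = 66+75+51-29-31-29+13 = 116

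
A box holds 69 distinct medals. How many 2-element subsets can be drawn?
C(69,2) = 69!/(2!×67!) = 2346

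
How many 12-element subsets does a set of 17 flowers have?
C(17,12) = 17!/(12!×5!) = 6188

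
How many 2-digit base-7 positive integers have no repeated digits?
First digit: 6 choices (nonzero). Then descending: 6 × 6 = 36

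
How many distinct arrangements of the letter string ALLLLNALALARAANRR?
17! / (6! × 2! × 6! × 3!) = 57177120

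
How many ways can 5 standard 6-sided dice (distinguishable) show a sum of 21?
Coefficient of x^21 in (x + x² + ... + x^6)^5. By inclusion-exclusion on dice exceeding 6: Σ_j (-1)^j C(5,j)·C(21-1-6j, 4) = C(5,0)·C(20,4) - C(5,1)·C(14,4) + C(5,2)·C(8,4) = 1·4845 - 5·1001 + 10·70 = 540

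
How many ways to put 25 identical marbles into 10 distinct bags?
C(25+10-1, 10-1) = C(34, 9) = 52451256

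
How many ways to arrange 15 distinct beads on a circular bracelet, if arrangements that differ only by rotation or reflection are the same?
(15-1)!/2 = 87178291200/2 = 43589145600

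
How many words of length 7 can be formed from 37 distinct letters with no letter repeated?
P(37,7) = 37!/(37-7)! = 51889178880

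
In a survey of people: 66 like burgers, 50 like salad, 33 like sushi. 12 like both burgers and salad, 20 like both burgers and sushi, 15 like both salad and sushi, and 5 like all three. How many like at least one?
|A∪B∪C| = 66+50+33-12-20-15+5 = 107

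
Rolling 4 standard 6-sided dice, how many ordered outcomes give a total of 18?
Coefficient of x^18 in (x + x² + ... + x^6)^4. By inclusion-exclusion on dice exceeding 6: Σ_j (-1)^j C(4,j)·C(18-1-6j, 3) = C(4,0)·C(17,3) - C(4,1)·C(11,3) + C(4,2)·C(5,3) = 1·680 - 4·165 + 6·10 = 80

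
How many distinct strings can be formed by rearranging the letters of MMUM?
4! / (1! × 3!) = 4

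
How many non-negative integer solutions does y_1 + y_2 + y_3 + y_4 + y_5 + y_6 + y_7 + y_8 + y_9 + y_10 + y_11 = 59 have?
C(59+11-1, 11-1) = C(69, 10) = 340032449328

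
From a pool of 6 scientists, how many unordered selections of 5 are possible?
C(6,5) = 6!/(5!×1!) = 6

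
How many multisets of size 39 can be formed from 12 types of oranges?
C(39+12-1, 12-1) = C(50, 11) = 37353738800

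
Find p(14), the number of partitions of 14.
Pentagonal recurrence p(n) = p(n-1) + p(n-2) - p(n-5) - p(n-7) + p(n-12) + p(n-15) - ... gives p(0..13) = 1, 1, 2, 3, 5, 7, 11, 15, 22, 30, 42, 56, 77, 101. p(14) = p(13) + p(12) - p(9) - p(7) + p(2) = 101 + 77 - 30 - 15 + 2 = 135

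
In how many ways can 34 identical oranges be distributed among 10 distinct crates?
C(34+10-1, 10-1) = C(43, 9) = 563921995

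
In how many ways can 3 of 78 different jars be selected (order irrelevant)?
C(78,3) = 78!/(3!×75!) = 76076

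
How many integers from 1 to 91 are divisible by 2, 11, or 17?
⌊91/2⌋+⌊91/11⌋+⌊91/17⌋ - ⌊91/22⌋-⌊91/34⌋-⌊91/187⌋ + ⌊91/374⌋ = 45+8+5 - 4-2-0 + 0 = 52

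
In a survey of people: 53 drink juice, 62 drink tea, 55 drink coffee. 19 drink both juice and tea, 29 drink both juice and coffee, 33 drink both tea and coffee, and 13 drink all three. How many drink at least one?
|A∪B∪C| = 53+62+55-19-29-33+13 = 102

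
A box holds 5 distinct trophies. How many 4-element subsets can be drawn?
C(5,4) = 5!/(4!×1!) = 5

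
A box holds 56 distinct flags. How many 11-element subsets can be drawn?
C(56,11) = 56!/(11!×45!) = 148902215280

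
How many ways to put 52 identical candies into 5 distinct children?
C(52+5-1, 5-1) = C(56, 4) = 367290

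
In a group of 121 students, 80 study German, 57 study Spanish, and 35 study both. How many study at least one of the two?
|A∪B| = |A| + |B| - |A∩B| = 80 + 57 - 35 = 102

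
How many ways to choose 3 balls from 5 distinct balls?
C(5,3) = 5!/(3!×2!) = 10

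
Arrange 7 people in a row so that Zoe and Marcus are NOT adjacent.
Total - adjacent = 7! - (7-1)!×2 = 5040 - 1440 = 3600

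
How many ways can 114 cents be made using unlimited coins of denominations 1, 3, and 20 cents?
Coefficient of x^114 in 1/(1-x^1) · 1/(1-x^3) · 1/(1-x^20). Case on j = number of 20-cent coins (j = 0..5); remainder r = 114 - 20j is made from {1,3} in ⌊r/3⌋+1 ways. r = 114, 94, 74, 54, 34, 14 → 39 + 32 + 25 + 19 + 12 + 5 = 132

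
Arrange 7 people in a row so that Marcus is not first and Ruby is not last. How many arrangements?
By inclusion-exclusion: 7! - 2×(7-1)! + (7-2)! = 5040 - 1440 + 120 = 3720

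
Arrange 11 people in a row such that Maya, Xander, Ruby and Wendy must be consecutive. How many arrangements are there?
Treat the 4 as one block: (11-4+1)! × 4! = 40320 × 24 = 967680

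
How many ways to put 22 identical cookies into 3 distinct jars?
C(22+3-1, 3-1) = C(24, 2) = 276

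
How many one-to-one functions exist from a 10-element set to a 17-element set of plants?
P(17,10) = 17!/(17-10)! = 70572902400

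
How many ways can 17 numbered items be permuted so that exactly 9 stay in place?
Choose the 9 fixed points C(17,9) = 24310, derange the rest: !8 = Σ_{j=0}^{8} (-1)^j·8!/j! = 40320 - 40320 + 20160 - 6720 + 1680 - 336 + 56 - 8 + 1 = 14833. Product = 24310 × 14833 = 360590230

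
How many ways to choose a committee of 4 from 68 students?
C(68,4) = 68!/(4!×64!) = 814385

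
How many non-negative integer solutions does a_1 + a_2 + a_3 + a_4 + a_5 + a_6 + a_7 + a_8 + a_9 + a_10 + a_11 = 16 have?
C(16+11-1, 11-1) = C(26, 10) = 5311735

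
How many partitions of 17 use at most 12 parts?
By conjugation, equals partitions of 17 into parts ≤ 12. Let r_j(i) = number of partitions of i into parts ≤ j, for i = 0..17. r_1(i) = 1 for all i; r_j(i) = r_{j-1}(i) + r_j(i-j). Rows j = 2..12: ≤2: 1 1 2 2 3 3 4 4 5 5 6 6 7 7 8 8 9 9; ≤3: 1 1 2 3 4 5 7 8 10 12 14 16 19 21 24 27 30 33; ≤4: 1 1 2 3 5 6 9 11 15 18 23 27 34 39 47 54 64 72; ≤5: 1 1 2 3 5 7 10 13 18 23 30 37 47 57 70 84 101 119; ≤6: 1 1 2 3 5 7 11 14 20 26 35 44 58 71 90 110 136 163; ≤7: 1 1 2 3 5 7 11 15 21 28 38 49 65 82 105 131 164 201; ≤8: 1 1 2 3 5 7 11 15 22 29 40 52 70 89 116 146 186 230; ≤9: 1 1 2 3 5 7 11 15 22 30 41 54 73 94 123 157 201 252; ≤10: 1 1 2 3 5 7 11 15 22 30 42 55 75 97 128 164 212 267; ≤11: 1 1 2 3 5 7 11 15 22 30 42 56 76 99 131 169 219 278; ≤12: 1 1 2 3 5 7 11 15 22 30 42 56 77 100 133 172 224 285. r_12(17) = 285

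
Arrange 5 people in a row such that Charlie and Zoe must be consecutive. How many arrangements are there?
Treat the 2 as one block: (5-2+1)! × 2! = 24 × 2 = 48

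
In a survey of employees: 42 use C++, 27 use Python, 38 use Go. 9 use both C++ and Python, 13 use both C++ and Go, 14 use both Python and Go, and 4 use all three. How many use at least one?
|A∪B∪C| = 42+27+38-9-13-14+4 = 75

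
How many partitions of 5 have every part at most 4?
Let r_j(i) = number of partitions of i into parts ≤ j, for i = 0..5. r_1(i) = 1 for all i; r_j(i) = r_{j-1}(i) + r_j(i-j). Rows j = 2..4: ≤2: 1 1 2 2 3 3; ≤3: 1 1 2 3 4 5; ≤4: 1 1 2 3 5 6. r_4(5) = 6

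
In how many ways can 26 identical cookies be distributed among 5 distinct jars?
C(26+5-1, 5-1) = C(30, 4) = 27405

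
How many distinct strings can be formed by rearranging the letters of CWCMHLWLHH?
10! / (2! × 2! × 1! × 3! × 2!) = 75600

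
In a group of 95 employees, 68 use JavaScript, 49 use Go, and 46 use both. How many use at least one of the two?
|A∪B| = |A| + |B| - |A∩B| = 68 + 49 - 46 = 71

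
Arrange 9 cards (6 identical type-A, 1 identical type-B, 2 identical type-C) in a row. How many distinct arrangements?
9! / (6! × 1! × 2!) = 252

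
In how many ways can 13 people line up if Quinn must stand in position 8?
Fix one position: (13-1)! = 479001600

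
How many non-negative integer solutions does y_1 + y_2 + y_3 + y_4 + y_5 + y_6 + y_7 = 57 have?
C(57+7-1, 7-1) = C(63, 6) = 67945521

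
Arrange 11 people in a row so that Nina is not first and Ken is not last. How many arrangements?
By inclusion-exclusion: 11! - 2×(11-1)! + (11-2)! = 39916800 - 7257600 + 362880 = 33022080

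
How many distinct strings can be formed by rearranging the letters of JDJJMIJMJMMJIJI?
15! / (4! × 7! × 1! × 3!) = 1801800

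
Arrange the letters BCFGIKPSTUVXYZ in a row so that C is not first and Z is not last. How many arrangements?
By inclusion-exclusion: 14! - 2×(14-1)! + (14-2)! = 87178291200 - 12454041600 + 479001600 = 75203251200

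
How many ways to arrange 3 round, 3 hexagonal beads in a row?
6! / (3! × 3!) = 20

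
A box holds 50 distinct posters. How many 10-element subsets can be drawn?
C(50,10) = 50!/(10!×40!) = 10272278170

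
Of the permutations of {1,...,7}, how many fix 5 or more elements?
Exactly j fixed points: C(7,j)·!(7-j); sum over j ≥ 5 (derangement numbers via !m = (m-1)·(!(m-1) + !(m-2)): !0..!2 = 1, 0, 1). Σ_{j=5}^{7} C(7,j)·!(7-j) = C(7,5)·!2 + C(7,6)·!1 + C(7,7)·!0 = 21·1 + 7·0 + 1·1 = 22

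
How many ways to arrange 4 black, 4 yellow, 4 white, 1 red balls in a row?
13! / (4! × 4! × 4! × 1!) = 450450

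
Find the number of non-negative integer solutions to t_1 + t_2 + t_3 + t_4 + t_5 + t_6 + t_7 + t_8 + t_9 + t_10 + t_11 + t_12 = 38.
C(38+12-1, 12-1) = C(49, 11) = 29135916264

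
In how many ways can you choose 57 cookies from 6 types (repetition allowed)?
C(57+6-1, 6-1) = C(62, 5) = 6471002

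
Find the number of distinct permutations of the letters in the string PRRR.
4! / (1! × 3!) = 4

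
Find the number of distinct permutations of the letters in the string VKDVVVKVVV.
10! / (1! × 7! × 2!) = 360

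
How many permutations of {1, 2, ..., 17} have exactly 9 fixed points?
Choose the 9 fixed points C(17,9) = 24310, derange the rest: !8 = Σ_{j=0}^{8} (-1)^j·8!/j! = 40320 - 40320 + 20160 - 6720 + 1680 - 336 + 56 - 8 + 1 = 14833. Product = 24310 × 14833 = 360590230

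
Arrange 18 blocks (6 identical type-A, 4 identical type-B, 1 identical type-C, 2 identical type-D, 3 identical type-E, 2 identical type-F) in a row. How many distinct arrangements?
18! / (6! × 4! × 1! × 2! × 3! × 2!) = 15437822400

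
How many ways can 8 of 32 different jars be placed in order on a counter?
P(32,8) = 32!/(32-8)! = 424097856000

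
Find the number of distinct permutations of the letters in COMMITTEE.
9! / (1! × 1! × 2! × 1! × 2! × 2!) = 45360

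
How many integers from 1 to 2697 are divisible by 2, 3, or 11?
⌊2697/2⌋+⌊2697/3⌋+⌊2697/11⌋ - ⌊2697/6⌋-⌊2697/22⌋-⌊2697/33⌋ + ⌊2697/66⌋ = 1348+899+245 - 449-122-81 + 40 = 1880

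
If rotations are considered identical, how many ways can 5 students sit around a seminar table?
Circular: fix one position, arrange the rest. (5-1)! = 24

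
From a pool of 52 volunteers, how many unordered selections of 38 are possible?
C(52,38) = 52!/(38!×14!) = 1768966344600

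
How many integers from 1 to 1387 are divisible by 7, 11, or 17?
⌊1387/7⌋+⌊1387/11⌋+⌊1387/17⌋ - ⌊1387/77⌋-⌊1387/119⌋-⌊1387/187⌋ + ⌊1387/1309⌋ = 198+126+81 - 18-11-7 + 1 = 370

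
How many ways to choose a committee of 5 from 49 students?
C(49,5) = 49!/(5!×44!) = 1906884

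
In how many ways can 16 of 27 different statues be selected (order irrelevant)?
C(27,16) = 27!/(16!×11!) = 13037895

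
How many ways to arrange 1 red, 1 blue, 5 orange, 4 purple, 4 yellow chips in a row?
15! / (1! × 1! × 5! × 4! × 4!) = 18918900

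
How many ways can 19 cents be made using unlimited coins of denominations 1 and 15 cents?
Coefficient of x^19 in 1/(1-x^1) · 1/(1-x^15). Use j coins of 15 for j = 0..⌊19/15⌋ = 1, the rest in 1s: 1 + 1 = 2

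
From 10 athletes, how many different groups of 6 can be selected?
C(10,6) = 10!/(6!×4!) = 210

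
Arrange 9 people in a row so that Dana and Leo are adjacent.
Treat as block: (9-1)! × 2! = 40320 × 2 = 80640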